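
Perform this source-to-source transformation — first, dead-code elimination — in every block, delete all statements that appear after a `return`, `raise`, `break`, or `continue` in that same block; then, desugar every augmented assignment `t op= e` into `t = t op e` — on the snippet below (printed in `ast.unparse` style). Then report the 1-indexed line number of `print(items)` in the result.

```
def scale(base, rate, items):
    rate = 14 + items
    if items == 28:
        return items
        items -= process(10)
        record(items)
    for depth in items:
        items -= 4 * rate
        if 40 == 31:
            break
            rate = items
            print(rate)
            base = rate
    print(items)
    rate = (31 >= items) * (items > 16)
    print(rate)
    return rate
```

9

Transformed code:
def scale(base, rate, items):
    rate = 14 + items
    if items == 28:
        return items
    for depth in items:
        items = items - 4 * rate
        if 40 == 31:
            break
    print(items)
    rate = (31 >= items) * (items > 16)
    print(rate)
    return rate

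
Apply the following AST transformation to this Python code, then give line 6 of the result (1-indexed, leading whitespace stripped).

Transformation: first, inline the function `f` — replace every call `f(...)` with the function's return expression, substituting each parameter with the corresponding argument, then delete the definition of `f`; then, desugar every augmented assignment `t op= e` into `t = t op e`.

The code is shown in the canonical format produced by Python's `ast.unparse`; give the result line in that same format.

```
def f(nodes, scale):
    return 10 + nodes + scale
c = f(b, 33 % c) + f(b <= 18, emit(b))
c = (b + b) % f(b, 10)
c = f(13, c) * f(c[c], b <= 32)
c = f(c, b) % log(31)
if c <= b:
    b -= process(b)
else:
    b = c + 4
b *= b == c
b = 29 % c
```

Transformed code:
c = 10 + b + 33 % c + (10 + (b <= 18) + emit(b))
c = (b + b) % (10 + b + 10)
c = (10 + 13 + c) * (10 + c[c] + (b <= 32))
c = (10 + c + b) % log(31)
if c <= b:
    b = b - process(b)
else:
    b = c + 4
b = b * (b == c)
b = 29 % c

b = b - process(b)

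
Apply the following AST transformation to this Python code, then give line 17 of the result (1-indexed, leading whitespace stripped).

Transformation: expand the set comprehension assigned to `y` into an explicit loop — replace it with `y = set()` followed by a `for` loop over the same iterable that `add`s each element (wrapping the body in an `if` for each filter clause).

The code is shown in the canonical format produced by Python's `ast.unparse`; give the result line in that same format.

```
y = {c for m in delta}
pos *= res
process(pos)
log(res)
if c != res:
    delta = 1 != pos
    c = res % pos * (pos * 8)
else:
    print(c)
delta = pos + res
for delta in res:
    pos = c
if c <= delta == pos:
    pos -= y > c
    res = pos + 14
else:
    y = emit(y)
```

Transformed code:
y = set()
for m in delta:
    y.add(c)
pos *= res
process(pos)
log(res)
if c != res:
    delta = 1 != pos
    c = res % pos * (pos * 8)
else:
    print(c)
delta = pos + res
for delta in res:
    pos = c
if c <= delta == pos:
    pos -= y > c
    res = pos + 14
else:
    y = emit(y)

res = pos + 14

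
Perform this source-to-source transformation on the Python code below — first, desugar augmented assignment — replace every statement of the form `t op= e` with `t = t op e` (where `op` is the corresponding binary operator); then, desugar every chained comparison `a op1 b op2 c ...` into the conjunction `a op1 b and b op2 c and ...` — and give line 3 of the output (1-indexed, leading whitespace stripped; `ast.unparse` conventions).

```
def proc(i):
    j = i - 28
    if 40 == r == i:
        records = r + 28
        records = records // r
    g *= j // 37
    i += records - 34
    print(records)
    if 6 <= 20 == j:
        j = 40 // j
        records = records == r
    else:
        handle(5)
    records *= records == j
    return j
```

if 40 == r and r == i:

Transformed code:
def proc(i):
    j = i - 28
    if 40 == r and r == i:
        records = r + 28
        records = records // r
    g = g * (j // 37)
    i = i + (records - 34)
    print(records)
    if 6 <= 20 and 20 == j:
        j = 40 // j
        records = records == r
    else:
        handle(5)
    records = records * (records == j)
    return j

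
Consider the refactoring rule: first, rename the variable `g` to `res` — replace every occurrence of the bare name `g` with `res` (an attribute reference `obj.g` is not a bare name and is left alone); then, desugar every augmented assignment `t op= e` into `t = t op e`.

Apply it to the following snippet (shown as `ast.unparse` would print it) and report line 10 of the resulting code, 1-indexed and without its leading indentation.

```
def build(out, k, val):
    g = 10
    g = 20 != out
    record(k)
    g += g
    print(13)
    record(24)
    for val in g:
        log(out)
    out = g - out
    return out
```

out = res - out

Transformed code:
def build(out, k, val):
    res = 10
    res = 20 != out
    record(k)
    res = res + res
    print(13)
    record(24)
    for val in res:
        log(out)
    out = res - out
    return out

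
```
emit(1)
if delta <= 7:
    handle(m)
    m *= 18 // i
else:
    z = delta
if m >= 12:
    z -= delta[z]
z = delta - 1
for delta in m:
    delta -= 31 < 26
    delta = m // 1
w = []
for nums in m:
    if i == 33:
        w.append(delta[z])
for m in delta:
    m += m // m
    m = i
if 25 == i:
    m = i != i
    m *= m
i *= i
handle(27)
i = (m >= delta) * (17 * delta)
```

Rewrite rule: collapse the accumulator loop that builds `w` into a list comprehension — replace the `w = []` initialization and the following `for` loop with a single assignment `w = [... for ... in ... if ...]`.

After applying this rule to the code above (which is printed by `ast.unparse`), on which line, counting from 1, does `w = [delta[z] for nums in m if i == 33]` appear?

Transformed code:
emit(1)
if delta <= 7:
    handle(m)
    m *= 18 // i
else:
    z = delta
if m >= 12:
    z -= delta[z]
z = delta - 1
for delta in m:
    delta -= 31 < 26
    delta = m // 1
w = [delta[z] for nums in m if i == 33]
for m in delta:
    m += m // m
    m = i
if 25 == i:
    m = i != i
    m *= m
i *= i
handle(27)
i = (m >= delta) * (17 * delta)

13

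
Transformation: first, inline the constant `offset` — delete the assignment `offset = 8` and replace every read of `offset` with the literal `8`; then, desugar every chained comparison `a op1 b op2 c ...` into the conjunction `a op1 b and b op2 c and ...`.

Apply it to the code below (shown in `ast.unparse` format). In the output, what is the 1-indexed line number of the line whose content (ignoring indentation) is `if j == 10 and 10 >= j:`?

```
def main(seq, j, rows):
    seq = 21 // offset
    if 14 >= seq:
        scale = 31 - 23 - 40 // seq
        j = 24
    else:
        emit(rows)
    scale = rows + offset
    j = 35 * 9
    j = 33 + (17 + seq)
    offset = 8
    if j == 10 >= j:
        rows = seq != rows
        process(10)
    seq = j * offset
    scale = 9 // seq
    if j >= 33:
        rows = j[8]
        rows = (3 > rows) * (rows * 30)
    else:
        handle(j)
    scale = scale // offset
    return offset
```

Transformed code:
def main(seq, j, rows):
    seq = 21 // 8
    if 14 >= seq:
        scale = 31 - 23 - 40 // seq
        j = 24
    else:
        emit(rows)
    scale = rows + 8
    j = 35 * 9
    j = 33 + (17 + seq)
    if j == 10 and 10 >= j:
        rows = seq != rows
        process(10)
    seq = j * 8
    scale = 9 // seq
    if j >= 33:
        rows = j[8]
        rows = (3 > rows) * (rows * 30)
    else:
        handle(j)
    scale = scale // 8
    return 8

11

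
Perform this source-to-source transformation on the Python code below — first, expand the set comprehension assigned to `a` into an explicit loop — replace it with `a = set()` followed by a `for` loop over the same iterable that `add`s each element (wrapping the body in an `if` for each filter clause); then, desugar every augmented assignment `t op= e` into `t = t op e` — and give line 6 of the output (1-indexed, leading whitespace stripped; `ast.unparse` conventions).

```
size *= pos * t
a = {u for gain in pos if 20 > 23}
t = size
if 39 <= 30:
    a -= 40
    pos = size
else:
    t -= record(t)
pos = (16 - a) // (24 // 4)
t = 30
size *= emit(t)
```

t = size

Transformed code:
size = size * (pos * t)
a = set()
for gain in pos:
    if 20 > 23:
        a.add(u)
t = size
if 39 <= 30:
    a = a - 40
    pos = size
else:
    t = t - record(t)
pos = (16 - a) // (24 // 4)
t = 30
size = size * emit(t)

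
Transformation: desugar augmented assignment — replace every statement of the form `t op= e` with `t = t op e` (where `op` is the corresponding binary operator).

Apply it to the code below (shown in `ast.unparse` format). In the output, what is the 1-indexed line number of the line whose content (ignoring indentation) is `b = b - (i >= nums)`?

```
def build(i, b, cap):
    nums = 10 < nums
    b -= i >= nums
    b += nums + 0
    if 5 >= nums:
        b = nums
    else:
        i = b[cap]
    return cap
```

3

Transformed code:
def build(i, b, cap):
    nums = 10 < nums
    b = b - (i >= nums)
    b = b + (nums + 0)
    if 5 >= nums:
        b = nums
    else:
        i = b[cap]
    return cap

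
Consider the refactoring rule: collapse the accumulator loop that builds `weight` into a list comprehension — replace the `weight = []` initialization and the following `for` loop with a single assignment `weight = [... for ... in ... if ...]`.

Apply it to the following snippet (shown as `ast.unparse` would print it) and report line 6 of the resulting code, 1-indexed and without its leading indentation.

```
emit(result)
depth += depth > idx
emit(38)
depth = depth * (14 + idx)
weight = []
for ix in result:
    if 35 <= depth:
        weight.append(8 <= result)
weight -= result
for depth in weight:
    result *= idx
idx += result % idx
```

weight -= result

Transformed code:
emit(result)
depth += depth > idx
emit(38)
depth = depth * (14 + idx)
weight = [8 <= result for ix in result if 35 <= depth]
weight -= result
for depth in weight:
    result *= idx
idx += result % idx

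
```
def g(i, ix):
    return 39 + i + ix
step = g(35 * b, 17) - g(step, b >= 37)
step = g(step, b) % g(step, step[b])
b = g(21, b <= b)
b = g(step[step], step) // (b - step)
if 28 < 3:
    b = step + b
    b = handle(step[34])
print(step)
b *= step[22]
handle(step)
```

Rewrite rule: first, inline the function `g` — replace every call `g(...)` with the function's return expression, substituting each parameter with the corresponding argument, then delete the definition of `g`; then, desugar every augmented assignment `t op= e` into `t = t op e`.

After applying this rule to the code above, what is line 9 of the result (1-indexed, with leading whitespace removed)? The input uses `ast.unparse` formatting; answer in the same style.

Transformed code:
step = 39 + 35 * b + 17 - (39 + step + (b >= 37))
step = (39 + step + b) % (39 + step + step[b])
b = 39 + 21 + (b <= b)
b = (39 + step[step] + step) // (b - step)
if 28 < 3:
    b = step + b
    b = handle(step[34])
print(step)
b = b * step[22]
handle(step)

b = b * step[22]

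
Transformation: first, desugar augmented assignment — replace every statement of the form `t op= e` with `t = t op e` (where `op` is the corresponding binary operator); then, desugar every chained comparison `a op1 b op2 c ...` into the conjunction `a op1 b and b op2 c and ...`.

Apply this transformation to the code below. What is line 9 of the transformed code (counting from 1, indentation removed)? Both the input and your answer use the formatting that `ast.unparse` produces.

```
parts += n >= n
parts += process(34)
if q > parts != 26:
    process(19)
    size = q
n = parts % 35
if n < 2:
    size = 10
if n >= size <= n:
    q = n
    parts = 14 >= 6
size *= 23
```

if n >= size and size <= n:

Transformed code:
parts = parts + (n >= n)
parts = parts + process(34)
if q > parts and parts != 26:
    process(19)
    size = q
n = parts % 35
if n < 2:
    size = 10
if n >= size and size <= n:
    q = n
    parts = 14 >= 6
size = size * 23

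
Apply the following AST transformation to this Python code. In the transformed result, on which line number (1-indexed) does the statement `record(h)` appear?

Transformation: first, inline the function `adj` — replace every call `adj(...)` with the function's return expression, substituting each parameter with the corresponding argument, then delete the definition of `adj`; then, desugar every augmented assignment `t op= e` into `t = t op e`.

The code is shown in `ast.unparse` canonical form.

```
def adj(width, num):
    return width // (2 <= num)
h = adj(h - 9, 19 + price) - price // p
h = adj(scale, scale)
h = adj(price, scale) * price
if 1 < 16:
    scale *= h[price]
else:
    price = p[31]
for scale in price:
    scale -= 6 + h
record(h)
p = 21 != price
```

Transformed code:
h = (h - 9) // (2 <= 19 + price) - price // p
h = scale // (2 <= scale)
h = price // (2 <= scale) * price
if 1 < 16:
    scale = scale * h[price]
else:
    price = p[31]
for scale in price:
    scale = scale - (6 + h)
record(h)
p = 21 != price

10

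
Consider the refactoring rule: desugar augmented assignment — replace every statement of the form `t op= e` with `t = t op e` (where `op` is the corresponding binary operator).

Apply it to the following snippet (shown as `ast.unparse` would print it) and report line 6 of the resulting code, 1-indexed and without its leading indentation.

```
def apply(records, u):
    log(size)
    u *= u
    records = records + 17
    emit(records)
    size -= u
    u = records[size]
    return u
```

Transformed code:
def apply(records, u):
    log(size)
    u = u * u
    records = records + 17
    emit(records)
    size = size - u
    u = records[size]
    return u

size = size - u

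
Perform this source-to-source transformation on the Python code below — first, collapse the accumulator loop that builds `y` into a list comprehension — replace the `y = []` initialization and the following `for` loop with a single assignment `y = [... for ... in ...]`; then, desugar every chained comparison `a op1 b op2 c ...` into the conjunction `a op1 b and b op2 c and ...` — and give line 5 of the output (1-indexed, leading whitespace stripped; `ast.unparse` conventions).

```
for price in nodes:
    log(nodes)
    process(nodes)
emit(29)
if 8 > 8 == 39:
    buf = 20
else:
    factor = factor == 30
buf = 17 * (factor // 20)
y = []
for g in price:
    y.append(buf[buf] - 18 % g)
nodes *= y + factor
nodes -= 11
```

Transformed code:
for price in nodes:
    log(nodes)
    process(nodes)
emit(29)
if 8 > 8 and 8 == 39:
    buf = 20
else:
    factor = factor == 30
buf = 17 * (factor // 20)
y = [buf[buf] - 18 % g for g in price]
nodes *= y + factor
nodes -= 11

if 8 > 8 and 8 == 39:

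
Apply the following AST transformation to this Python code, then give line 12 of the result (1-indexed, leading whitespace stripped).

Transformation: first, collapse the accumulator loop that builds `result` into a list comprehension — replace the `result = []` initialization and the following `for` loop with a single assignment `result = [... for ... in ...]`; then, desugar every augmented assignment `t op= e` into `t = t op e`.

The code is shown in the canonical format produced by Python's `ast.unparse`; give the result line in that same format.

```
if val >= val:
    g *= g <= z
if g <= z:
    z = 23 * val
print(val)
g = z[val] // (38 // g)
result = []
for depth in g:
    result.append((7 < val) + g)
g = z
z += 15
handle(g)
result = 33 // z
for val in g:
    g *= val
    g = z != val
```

for val in g:

Transformed code:
if val >= val:
    g = g * (g <= z)
if g <= z:
    z = 23 * val
print(val)
g = z[val] // (38 // g)
result = [(7 < val) + g for depth in g]
g = z
z = z + 15
handle(g)
result = 33 // z
for val in g:
    g = g * val
    g = z != val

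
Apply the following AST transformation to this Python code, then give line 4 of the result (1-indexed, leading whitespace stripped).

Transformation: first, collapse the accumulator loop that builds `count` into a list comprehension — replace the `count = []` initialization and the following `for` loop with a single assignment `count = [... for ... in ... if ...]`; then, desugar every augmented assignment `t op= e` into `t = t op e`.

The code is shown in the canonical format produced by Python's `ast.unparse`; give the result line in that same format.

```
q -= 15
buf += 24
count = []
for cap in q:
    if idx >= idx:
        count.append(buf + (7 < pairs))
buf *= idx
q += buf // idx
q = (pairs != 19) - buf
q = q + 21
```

buf = buf * idx

Transformed code:
q = q - 15
buf = buf + 24
count = [buf + (7 < pairs) for cap in q if idx >= idx]
buf = buf * idx
q = q + buf // idx
q = (pairs != 19) - buf
q = q + 21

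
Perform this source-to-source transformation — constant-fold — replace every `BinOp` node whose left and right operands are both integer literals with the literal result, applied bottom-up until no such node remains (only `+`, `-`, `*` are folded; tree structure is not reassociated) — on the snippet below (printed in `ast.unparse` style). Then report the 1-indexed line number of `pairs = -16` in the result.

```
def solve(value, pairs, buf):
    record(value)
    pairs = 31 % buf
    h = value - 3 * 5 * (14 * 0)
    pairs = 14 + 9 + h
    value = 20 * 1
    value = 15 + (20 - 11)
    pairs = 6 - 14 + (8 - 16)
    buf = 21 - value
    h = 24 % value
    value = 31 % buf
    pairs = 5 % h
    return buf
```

8

Transformed code:
def solve(value, pairs, buf):
    record(value)
    pairs = 31 % buf
    h = value - 0
    pairs = 23 + h
    value = 20
    value = 24
    pairs = -16
    buf = 21 - value
    h = 24 % value
    value = 31 % buf
    pairs = 5 % h
    return buf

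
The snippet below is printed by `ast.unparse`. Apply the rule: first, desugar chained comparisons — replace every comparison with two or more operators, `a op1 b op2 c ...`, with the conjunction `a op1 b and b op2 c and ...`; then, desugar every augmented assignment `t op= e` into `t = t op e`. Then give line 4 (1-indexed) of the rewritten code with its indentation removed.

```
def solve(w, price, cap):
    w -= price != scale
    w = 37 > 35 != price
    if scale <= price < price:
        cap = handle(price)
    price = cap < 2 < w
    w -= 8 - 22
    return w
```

Transformed code:
def solve(w, price, cap):
    w = w - (price != scale)
    w = 37 > 35 and 35 != price
    if scale <= price and price < price:
        cap = handle(price)
    price = cap < 2 and 2 < w
    w = w - (8 - 22)
    return w

if scale <= price and price < price:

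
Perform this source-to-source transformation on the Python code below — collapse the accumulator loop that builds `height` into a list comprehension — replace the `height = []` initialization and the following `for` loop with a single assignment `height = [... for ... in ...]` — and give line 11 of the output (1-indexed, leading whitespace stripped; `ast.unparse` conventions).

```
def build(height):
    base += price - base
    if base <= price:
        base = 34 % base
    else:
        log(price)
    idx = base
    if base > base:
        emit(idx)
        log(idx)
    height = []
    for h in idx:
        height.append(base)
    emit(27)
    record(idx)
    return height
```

Transformed code:
def build(height):
    base += price - base
    if base <= price:
        base = 34 % base
    else:
        log(price)
    idx = base
    if base > base:
        emit(idx)
        log(idx)
    height = [base for h in idx]
    emit(27)
    record(idx)
    return height

height = [base for h in idx]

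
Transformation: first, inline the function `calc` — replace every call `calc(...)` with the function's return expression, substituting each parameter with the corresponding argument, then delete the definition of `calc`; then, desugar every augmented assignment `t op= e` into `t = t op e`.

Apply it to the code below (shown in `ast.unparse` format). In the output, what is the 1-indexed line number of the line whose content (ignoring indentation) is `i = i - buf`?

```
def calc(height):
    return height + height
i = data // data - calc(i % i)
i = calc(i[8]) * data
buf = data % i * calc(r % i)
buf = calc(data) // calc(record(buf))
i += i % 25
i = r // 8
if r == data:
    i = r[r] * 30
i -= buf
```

9

Transformed code:
i = data // data - (i % i + i % i)
i = (i[8] + i[8]) * data
buf = data % i * (r % i + r % i)
buf = (data + data) // (record(buf) + record(buf))
i = i + i % 25
i = r // 8
if r == data:
    i = r[r] * 30
i = i - buf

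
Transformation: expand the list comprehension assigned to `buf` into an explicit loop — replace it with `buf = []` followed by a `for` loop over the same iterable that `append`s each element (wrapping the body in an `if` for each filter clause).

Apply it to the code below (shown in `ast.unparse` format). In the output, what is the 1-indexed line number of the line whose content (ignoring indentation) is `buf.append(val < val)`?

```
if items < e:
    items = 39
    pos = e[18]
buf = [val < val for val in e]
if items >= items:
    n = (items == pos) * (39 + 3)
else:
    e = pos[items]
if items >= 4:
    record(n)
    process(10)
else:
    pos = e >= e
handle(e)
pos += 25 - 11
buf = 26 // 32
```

Transformed code:
if items < e:
    items = 39
    pos = e[18]
buf = []
for val in e:
    buf.append(val < val)
if items >= items:
    n = (items == pos) * (39 + 3)
else:
    e = pos[items]
if items >= 4:
    record(n)
    process(10)
else:
    pos = e >= e
handle(e)
pos += 25 - 11
buf = 26 // 32

6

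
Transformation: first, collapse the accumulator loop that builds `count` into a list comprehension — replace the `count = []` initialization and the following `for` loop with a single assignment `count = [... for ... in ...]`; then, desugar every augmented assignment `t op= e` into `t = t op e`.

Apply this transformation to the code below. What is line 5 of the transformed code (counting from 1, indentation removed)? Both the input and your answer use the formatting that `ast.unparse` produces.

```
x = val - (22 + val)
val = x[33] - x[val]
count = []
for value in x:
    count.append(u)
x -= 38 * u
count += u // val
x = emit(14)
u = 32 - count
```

count = count + u // val

Transformed code:
x = val - (22 + val)
val = x[33] - x[val]
count = [u for value in x]
x = x - 38 * u
count = count + u // val
x = emit(14)
u = 32 - count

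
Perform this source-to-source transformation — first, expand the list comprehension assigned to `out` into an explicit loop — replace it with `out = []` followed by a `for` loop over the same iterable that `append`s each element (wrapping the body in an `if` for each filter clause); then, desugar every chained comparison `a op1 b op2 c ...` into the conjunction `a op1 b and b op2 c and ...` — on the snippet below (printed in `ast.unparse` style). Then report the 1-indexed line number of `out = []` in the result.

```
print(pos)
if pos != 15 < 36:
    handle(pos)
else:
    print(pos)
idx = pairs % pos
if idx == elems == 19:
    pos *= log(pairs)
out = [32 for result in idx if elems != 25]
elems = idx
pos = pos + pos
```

9

Transformed code:
print(pos)
if pos != 15 and 15 < 36:
    handle(pos)
else:
    print(pos)
idx = pairs % pos
if idx == elems and elems == 19:
    pos *= log(pairs)
out = []
for result in idx:
    if elems != 25:
        out.append(32)
elems = idx
pos = pos + pos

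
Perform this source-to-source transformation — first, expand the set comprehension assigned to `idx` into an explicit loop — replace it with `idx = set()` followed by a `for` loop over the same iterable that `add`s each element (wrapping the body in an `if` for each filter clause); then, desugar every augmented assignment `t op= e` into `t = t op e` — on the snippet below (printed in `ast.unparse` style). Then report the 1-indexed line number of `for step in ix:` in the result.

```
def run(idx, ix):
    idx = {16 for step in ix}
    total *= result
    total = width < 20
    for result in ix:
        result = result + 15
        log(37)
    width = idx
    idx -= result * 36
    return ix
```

Transformed code:
def run(idx, ix):
    idx = set()
    for step in ix:
        idx.add(16)
    total = total * result
    total = width < 20
    for result in ix:
        result = result + 15
        log(37)
    width = idx
    idx = idx - result * 36
    return ix

3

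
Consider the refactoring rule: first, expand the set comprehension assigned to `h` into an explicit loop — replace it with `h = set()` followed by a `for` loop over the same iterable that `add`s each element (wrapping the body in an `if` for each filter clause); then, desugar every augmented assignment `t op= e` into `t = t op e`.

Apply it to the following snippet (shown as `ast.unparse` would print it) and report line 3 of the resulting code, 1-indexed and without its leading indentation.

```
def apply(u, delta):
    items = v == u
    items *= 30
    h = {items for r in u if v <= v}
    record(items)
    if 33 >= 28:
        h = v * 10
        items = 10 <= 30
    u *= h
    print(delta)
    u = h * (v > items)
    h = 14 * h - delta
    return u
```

Transformed code:
def apply(u, delta):
    items = v == u
    items = items * 30
    h = set()
    for r in u:
        if v <= v:
            h.add(items)
    record(items)
    if 33 >= 28:
        h = v * 10
        items = 10 <= 30
    u = u * h
    print(delta)
    u = h * (v > items)
    h = 14 * h - delta
    return u

items = items * 30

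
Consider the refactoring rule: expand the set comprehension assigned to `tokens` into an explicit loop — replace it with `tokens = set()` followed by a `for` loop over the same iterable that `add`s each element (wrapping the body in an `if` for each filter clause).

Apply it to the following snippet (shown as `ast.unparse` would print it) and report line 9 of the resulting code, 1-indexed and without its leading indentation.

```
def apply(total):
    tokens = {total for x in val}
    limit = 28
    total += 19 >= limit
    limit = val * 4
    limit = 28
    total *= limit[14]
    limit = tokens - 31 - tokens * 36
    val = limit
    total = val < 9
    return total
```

Transformed code:
def apply(total):
    tokens = set()
    for x in val:
        tokens.add(total)
    limit = 28
    total += 19 >= limit
    limit = val * 4
    limit = 28
    total *= limit[14]
    limit = tokens - 31 - tokens * 36
    val = limit
    total = val < 9
    return total

total *= limit[14]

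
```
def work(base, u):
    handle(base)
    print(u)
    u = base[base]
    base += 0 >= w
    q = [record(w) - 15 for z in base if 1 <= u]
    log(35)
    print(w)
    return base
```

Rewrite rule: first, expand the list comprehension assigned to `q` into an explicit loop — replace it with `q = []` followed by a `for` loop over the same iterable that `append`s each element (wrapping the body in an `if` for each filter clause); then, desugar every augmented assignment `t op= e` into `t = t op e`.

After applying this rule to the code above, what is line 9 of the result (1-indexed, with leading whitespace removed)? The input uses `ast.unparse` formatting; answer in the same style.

Transformed code:
def work(base, u):
    handle(base)
    print(u)
    u = base[base]
    base = base + (0 >= w)
    q = []
    for z in base:
        if 1 <= u:
            q.append(record(w) - 15)
    log(35)
    print(w)
    return base

q.append(record(w) - 15)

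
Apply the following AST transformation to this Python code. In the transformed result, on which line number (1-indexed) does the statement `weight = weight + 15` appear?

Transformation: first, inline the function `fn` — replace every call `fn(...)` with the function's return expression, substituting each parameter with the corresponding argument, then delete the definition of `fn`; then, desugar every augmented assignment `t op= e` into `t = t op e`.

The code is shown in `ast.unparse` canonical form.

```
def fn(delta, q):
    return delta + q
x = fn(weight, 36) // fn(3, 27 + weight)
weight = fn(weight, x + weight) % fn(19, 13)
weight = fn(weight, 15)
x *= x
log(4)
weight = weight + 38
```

3

Transformed code:
x = (weight + 36) // (3 + (27 + weight))
weight = (weight + (x + weight)) % (19 + 13)
weight = weight + 15
x = x * x
log(4)
weight = weight + 38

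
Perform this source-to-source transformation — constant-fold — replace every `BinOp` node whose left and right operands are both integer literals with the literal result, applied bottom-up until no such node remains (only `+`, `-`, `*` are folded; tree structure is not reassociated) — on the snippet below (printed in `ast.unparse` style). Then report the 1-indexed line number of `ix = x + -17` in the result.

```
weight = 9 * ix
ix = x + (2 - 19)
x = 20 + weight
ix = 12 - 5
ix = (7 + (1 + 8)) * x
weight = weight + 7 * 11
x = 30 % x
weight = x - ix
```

Transformed code:
weight = 9 * ix
ix = x + -17
x = 20 + weight
ix = 7
ix = 16 * x
weight = weight + 77
x = 30 % x
weight = x - ix

2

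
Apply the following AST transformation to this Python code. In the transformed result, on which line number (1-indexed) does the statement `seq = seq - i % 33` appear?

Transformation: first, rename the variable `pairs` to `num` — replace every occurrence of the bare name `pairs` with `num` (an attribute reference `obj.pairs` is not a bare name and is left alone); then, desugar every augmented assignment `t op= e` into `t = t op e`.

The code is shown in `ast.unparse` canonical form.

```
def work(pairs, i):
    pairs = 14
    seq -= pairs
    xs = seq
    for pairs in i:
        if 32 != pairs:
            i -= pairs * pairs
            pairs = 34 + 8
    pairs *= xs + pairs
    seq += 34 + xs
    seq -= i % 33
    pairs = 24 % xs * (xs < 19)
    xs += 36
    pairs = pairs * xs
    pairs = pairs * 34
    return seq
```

11

Transformed code:
def work(num, i):
    num = 14
    seq = seq - num
    xs = seq
    for num in i:
        if 32 != num:
            i = i - num * num
            num = 34 + 8
    num = num * (xs + num)
    seq = seq + (34 + xs)
    seq = seq - i % 33
    num = 24 % xs * (xs < 19)
    xs = xs + 36
    num = num * xs
    num = num * 34
    return seq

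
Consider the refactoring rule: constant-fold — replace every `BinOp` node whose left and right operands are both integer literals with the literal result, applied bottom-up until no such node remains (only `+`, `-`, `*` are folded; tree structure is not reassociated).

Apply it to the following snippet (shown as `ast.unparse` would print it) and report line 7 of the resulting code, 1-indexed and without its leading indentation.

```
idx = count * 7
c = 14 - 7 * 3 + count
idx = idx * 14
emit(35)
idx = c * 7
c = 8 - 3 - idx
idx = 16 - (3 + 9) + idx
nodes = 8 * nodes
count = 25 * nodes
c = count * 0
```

idx = 4 + idx

Transformed code:
idx = count * 7
c = -7 + count
idx = idx * 14
emit(35)
idx = c * 7
c = 5 - idx
idx = 4 + idx
nodes = 8 * nodes
count = 25 * nodes
c = count * 0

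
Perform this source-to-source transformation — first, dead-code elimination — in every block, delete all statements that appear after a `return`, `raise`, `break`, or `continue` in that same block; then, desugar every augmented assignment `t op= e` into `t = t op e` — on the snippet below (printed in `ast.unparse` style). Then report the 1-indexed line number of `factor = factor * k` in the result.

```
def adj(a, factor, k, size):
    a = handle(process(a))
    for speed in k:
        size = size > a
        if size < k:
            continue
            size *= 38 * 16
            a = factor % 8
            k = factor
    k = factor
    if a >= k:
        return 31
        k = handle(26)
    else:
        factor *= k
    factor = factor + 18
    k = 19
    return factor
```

11

Transformed code:
def adj(a, factor, k, size):
    a = handle(process(a))
    for speed in k:
        size = size > a
        if size < k:
            continue
    k = factor
    if a >= k:
        return 31
    else:
        factor = factor * k
    factor = factor + 18
    k = 19
    return factor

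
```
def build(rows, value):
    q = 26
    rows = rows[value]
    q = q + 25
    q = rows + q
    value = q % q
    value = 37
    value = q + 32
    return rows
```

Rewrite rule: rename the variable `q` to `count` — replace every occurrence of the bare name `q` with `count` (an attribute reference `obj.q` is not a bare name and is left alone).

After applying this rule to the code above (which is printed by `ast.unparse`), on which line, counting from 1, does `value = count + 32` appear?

Transformed code:
def build(rows, value):
    count = 26
    rows = rows[value]
    count = count + 25
    count = rows + count
    value = count % count
    value = 37
    value = count + 32
    return rows

8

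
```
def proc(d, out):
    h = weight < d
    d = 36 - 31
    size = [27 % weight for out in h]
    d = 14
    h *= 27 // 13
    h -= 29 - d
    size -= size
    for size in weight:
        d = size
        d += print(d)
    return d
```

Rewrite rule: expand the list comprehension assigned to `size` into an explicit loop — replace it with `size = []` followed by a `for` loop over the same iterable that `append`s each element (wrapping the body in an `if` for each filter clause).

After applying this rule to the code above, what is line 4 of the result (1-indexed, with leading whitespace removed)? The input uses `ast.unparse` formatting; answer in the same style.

Transformed code:
def proc(d, out):
    h = weight < d
    d = 36 - 31
    size = []
    for out in h:
        size.append(27 % weight)
    d = 14
    h *= 27 // 13
    h -= 29 - d
    size -= size
    for size in weight:
        d = size
        d += print(d)
    return d

size = []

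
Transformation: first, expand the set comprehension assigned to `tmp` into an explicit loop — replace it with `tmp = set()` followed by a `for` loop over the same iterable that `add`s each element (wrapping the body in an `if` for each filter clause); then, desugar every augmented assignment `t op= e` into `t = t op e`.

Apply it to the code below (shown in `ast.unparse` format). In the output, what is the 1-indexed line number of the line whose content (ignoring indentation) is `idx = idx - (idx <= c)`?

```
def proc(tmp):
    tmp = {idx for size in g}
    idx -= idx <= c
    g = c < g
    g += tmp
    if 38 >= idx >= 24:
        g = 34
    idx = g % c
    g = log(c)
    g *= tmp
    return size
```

5

Transformed code:
def proc(tmp):
    tmp = set()
    for size in g:
        tmp.add(idx)
    idx = idx - (idx <= c)
    g = c < g
    g = g + tmp
    if 38 >= idx >= 24:
        g = 34
    idx = g % c
    g = log(c)
    g = g * tmp
    return size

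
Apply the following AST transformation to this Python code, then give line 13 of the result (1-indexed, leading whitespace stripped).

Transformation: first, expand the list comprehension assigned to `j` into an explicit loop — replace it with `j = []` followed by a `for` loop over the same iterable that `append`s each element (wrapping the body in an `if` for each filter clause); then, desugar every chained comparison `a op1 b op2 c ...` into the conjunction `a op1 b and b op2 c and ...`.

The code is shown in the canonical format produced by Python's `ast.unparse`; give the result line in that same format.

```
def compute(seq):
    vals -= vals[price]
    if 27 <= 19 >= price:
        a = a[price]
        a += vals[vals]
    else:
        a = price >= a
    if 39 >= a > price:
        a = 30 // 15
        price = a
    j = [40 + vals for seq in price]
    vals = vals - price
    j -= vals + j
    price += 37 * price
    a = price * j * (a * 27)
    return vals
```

Transformed code:
def compute(seq):
    vals -= vals[price]
    if 27 <= 19 and 19 >= price:
        a = a[price]
        a += vals[vals]
    else:
        a = price >= a
    if 39 >= a and a > price:
        a = 30 // 15
        price = a
    j = []
    for seq in price:
        j.append(40 + vals)
    vals = vals - price
    j -= vals + j
    price += 37 * price
    a = price * j * (a * 27)
    return vals

j.append(40 + vals)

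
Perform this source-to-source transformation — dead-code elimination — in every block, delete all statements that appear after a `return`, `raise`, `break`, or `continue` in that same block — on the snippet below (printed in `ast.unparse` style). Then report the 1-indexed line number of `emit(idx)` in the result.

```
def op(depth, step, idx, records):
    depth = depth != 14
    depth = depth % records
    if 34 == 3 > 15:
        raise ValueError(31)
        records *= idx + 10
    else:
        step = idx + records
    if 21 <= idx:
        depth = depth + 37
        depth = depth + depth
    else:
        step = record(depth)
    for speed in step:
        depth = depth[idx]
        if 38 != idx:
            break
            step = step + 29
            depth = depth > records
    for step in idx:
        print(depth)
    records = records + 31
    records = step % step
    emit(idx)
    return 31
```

21

Transformed code:
def op(depth, step, idx, records):
    depth = depth != 14
    depth = depth % records
    if 34 == 3 > 15:
        raise ValueError(31)
    else:
        step = idx + records
    if 21 <= idx:
        depth = depth + 37
        depth = depth + depth
    else:
        step = record(depth)
    for speed in step:
        depth = depth[idx]
        if 38 != idx:
            break
    for step in idx:
        print(depth)
    records = records + 31
    records = step % step
    emit(idx)
    return 31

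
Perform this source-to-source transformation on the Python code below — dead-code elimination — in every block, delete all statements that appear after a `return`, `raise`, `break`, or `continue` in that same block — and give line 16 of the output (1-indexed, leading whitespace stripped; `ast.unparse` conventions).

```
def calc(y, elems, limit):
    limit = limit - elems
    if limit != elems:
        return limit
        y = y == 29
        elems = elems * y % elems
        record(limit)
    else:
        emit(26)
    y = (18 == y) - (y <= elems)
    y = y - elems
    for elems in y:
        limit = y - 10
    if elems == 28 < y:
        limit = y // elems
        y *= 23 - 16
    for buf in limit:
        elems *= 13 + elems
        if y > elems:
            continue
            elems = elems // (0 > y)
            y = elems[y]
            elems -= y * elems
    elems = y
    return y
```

if y > elems:

Transformed code:
def calc(y, elems, limit):
    limit = limit - elems
    if limit != elems:
        return limit
    else:
        emit(26)
    y = (18 == y) - (y <= elems)
    y = y - elems
    for elems in y:
        limit = y - 10
    if elems == 28 < y:
        limit = y // elems
        y *= 23 - 16
    for buf in limit:
        elems *= 13 + elems
        if y > elems:
            continue
    elems = y
    return y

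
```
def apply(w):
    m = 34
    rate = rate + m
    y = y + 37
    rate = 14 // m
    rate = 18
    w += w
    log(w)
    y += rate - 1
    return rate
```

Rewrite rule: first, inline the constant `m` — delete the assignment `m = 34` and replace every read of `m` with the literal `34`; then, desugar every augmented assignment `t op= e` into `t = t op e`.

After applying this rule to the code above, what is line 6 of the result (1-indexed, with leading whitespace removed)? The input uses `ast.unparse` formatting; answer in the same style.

w = w + w

Transformed code:
def apply(w):
    rate = rate + 34
    y = y + 37
    rate = 14 // 34
    rate = 18
    w = w + w
    log(w)
    y = y + (rate - 1)
    return rate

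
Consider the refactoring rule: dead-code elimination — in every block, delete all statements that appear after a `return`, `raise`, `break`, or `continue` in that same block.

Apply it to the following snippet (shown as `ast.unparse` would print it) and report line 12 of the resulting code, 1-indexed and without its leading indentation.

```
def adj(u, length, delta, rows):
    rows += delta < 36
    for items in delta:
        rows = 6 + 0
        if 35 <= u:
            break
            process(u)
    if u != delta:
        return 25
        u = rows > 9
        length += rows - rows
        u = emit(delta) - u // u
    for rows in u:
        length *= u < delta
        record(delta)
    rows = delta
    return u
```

Transformed code:
def adj(u, length, delta, rows):
    rows += delta < 36
    for items in delta:
        rows = 6 + 0
        if 35 <= u:
            break
    if u != delta:
        return 25
    for rows in u:
        length *= u < delta
        record(delta)
    rows = delta
    return u

rows = delta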